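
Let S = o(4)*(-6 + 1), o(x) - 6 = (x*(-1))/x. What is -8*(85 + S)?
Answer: -480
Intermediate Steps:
o(x) = 5 (o(x) = 6 + (x*(-1))/x = 6 + (-x)/x = 6 - 1 = 5)
S = -25 (S = 5*(-6 + 1) = 5*(-5) = -25)
-8*(85 + S) = -8*(85 - 25) = -8*60 = -480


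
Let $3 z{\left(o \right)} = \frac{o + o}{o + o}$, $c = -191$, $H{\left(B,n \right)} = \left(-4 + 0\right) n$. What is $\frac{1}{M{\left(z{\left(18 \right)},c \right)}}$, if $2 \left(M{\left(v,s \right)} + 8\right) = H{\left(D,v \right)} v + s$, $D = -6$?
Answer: $- \frac{18}{1867} \approx -0.0096411$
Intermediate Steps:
$H{\left(B,n \right)} = - 4 n$
$z{\left(o \right)} = \frac{1}{3}$ ($z{\left(o \right)} = \frac{\left(o + o\right) \frac{1}{o + o}}{3} = \frac{2 o \frac{1}{2 o}}{3} = \frac{1}{3} \cdot 1 = \frac{1}{3}$)
$M{\left(v,s \right)} = -8 + \frac{s}{2} - 2 v^{2}$ ($M{\left(v,s \right)} = -8 + \frac{- 4 v v + s}{2} = -8 + \frac{- 4 v^{2} + s}{2} = -8 + \frac{s - 4 v^{2}}{2} = -8 + \left(\frac{s}{2} - 2 v^{2}\right) = -8 + \frac{s}{2} - 2 v^{2}$)
$\frac{1}{M{\left(z{\left(18 \right)},c \right)}} = \frac{1}{-8 + \frac{1}{2} \left(-191\right) - \frac{2}{9}} = \frac{1}{-8 - \frac{191}{2} - \frac{2}{9}} = \frac{1}{- \frac{1867}{18}} = - \frac{18}{1867}$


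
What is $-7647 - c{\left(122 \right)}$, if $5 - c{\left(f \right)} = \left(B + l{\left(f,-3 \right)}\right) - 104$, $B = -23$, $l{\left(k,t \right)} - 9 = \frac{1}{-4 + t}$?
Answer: $- \frac{54391}{7} \approx -7770.1$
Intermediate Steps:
$l{\left(k,t \right)} = 9 + \frac{1}{-4 + t}$
$c{\left(f \right)} = \frac{862}{7}$ ($c{\left(f \right)} = 5 - \left(\left(-23 + \frac{-35 + 9 \left(-3\right)}{-4 - 3}\right) - 104\right) = 5 - \left(\left(-23 + \frac{-35 - 27}{-7}\right) - 104\right) = 5 - \left(\left(-23 - - \frac{62}{7}\right) - 104\right) = 5 - \left(\left(-23 + \frac{62}{7}\right) - 104\right) = 5 - \left(- \frac{99}{7} - 104\right) = 5 - - \frac{827}{7} = 5 + \frac{827}{7} = \frac{862}{7}$)
$-7647 - c{\left(122 \right)} = -7647 - \frac{862}{7} = - \frac{54391}{7}$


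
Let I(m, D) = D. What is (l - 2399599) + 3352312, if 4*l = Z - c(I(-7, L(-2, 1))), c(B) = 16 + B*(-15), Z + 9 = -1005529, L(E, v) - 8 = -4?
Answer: 1402679/2 ≈ 7.0134e+5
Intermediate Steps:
L(E, v) = 4 (L(E, v) = 8 - 4 = 4)
Z = -1005538 (Z = -9 - 1005529 = -1005538)
c(B) = 16 - 15*B
l = -502747/2 (l = (-1005538 - (16 - 15*4))/4 = (-1005538 - (16 - 60))/4 = (-1005538 - 1*(-44))/4 = (-1005538 + 44)/4 = (1/4)*(-1005494) = -502747/2 ≈ -2.5137e+5)
(l - 2399599) + 3352312 = (-502747/2 - 2399599) + 3352312 = -5301945/2 + 3352312 = 1402679/2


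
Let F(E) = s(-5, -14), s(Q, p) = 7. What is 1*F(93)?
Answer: 7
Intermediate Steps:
F(E) = 7
1*F(93) = 1*7 = 7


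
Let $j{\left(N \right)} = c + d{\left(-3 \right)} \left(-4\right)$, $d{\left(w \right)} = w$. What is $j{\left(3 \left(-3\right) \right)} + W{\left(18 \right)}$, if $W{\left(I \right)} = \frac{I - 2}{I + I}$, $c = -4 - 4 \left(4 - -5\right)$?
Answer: $- \frac{248}{9} \approx -27.556$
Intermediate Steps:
$c = -40$ ($c = -4 - 4 \left(4 + 5\right) = -4 - 36 = -40$)
$j{\left(N \right)} = -28$ ($j{\left(N \right)} = -40 - -12 = -40 + 12 = -28$)
$W{\left(I \right)} = \frac{-2 + I}{2 I}$
$j{\left(3 \left(-3\right) \right)} + W{\left(18 \right)} = -28 + \frac{-2 + 18}{2 \cdot 18} = -28 + \frac{1}{2} \cdot \frac{1}{18} \cdot 16 = -28 + \frac{4}{9} = - \frac{248}{9}$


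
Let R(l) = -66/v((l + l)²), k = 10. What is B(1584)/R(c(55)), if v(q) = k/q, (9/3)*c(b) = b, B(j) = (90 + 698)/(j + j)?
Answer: -197/7027680 ≈ -2.8032e-5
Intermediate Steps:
B(j) = 394/j (B(j) = 788/((2*j)) = 788*(1/(2*j)) = 394/j)
c(b) = b/3
v(q) = 10/q
R(l) = -132*l²/5 (R(l) = -66*(l + l)²/10 = -66*(4*l²)/10 = -66*2*l²/5 = -132*l²/5)
B(1584)/R(c(55)) = (394/1584)/((-132*((⅓)*55)²/5)) = (394*(1/1584))/((-132*(55/3)²/5)) = 197/(792*((-132/5*3025/9))) = 197/(792*(-26620/3)) = (197/792)*(-3/26620) = -197/7027680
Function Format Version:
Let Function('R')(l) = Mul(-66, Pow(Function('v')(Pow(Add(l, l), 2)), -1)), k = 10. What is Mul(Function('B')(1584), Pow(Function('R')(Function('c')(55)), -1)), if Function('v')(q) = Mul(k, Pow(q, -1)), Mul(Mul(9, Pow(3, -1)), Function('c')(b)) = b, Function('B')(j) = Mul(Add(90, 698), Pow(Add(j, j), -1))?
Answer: Rational(-197, 7027680) ≈ -2.8032e-5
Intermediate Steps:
Function('B')(j) = Mul(394, Pow(j, -1)) (Function('B')(j) = Mul(788, Pow(Mul(2, j), -1)) = Mul(788, Mul(Rational(1, 2), Pow(j, -1))) = Mul(394, Pow(j, -1)))
Function('c')(b) = Mul(Rational(1, 3), b)
Function('v')(q) = Mul(10, Pow(q, -1))
Function('R')(l) = Mul(Rational(-132, 5), Pow(l, 2)) (Function('R')(l) = Mul(-66, Pow(Mul(10, Pow(Pow(Add(l, l), 2), -1)), -1)) = Mul(-66, Pow(Mul(10, Pow(Pow(Mul(2, l), 2), -1)), -1)) = Mul(-66, Pow(Mul(10, Pow(Mul(4, Pow(l, 2)), -1)), -1)) = Mul(-66, Pow(Mul(10, Mul(Rational(1, 4), Pow(l, -2))), -1)) = Mul(-66, Pow(Mul(Rational(5, 2), Pow(l, -2)), -1)) = Mul(-66, Mul(Rational(2, 5), Pow(l, 2))) = Mul(Rational(-132, 5), Pow(l, 2)))
Mul(Function('B')(1584), Pow(Function('R')(Function('c')(55)), -1)) = Mul(Mul(394, Pow(1584, -1)), Pow(Mul(Rational(-132, 5), Pow(Mul(Rational(1, 3), 55), 2)), -1)) = Mul(Mul(394, Rational(1, 1584)), Pow(Mul(Rational(-132, 5), Pow(Rational(55, 3), 2)), -1)) = Mul(Rational(197, 792), Pow(Mul(Rational(-132, 5), Rational(3025, 9)), -1)) = Mul(Rational(197, 792), Pow(Rational(-26620, 3), -1)) = Mul(Rational(197, 792), Rational(-3, 26620)) = Rational(-197, 7027680)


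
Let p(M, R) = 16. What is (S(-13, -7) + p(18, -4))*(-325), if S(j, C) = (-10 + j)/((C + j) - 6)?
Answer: -10975/2 ≈ -5487.5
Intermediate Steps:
S(j, C) = (-10 + j)/(-6 + C + j)
(S(-13, -7) + p(18, -4))*(-325) = ((-10 - 13)/(-6 - 7 - 13) + 16)*(-325) = (-23/(-26) + 16)*(-325) = (-1/26*(-23) + 16)*(-325) = (23/26 + 16)*(-325) = (439/26)*(-325) = -10975/2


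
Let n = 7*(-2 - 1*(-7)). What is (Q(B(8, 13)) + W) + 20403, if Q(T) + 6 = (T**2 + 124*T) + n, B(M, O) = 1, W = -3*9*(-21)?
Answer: 21124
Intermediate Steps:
W = 567 (W = -27*(-21) = 567)
n = 35 (n = 7*(-2 + 7) = 7*5 = 35)
Q(T) = 29 + T**2 + 124*T (Q(T) = -6 + ((T**2 + 124*T) + 35) = -6 + (35 + T**2 + 124*T) = 29 + T**2 + 124*T)
(Q(B(8, 13)) + W) + 20403 = ((29 + 1**2 + 124*1) + 567) + 20403 = ((29 + 1 + 124) + 567) + 20403 = (154 + 567) + 20403 = 721 + 20403 = 21124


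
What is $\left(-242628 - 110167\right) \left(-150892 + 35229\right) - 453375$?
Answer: $40804874710$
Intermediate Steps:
$\left(-242628 - 110167\right) \left(-150892 + 35229\right) - 453375 = \left(-352795\right) \left(-115663\right) - 453375 = 40805328085 - 453375 = 40804874710$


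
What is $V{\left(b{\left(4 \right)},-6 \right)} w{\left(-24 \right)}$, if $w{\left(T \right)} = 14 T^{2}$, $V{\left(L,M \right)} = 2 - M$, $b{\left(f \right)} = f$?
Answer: $64512$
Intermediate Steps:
$V{\left(b{\left(4 \right)},-6 \right)} w{\left(-24 \right)} = \left(2 - -6\right) 14 \left(-24\right)^{2} = \left(2 + 6\right) 14 \cdot 576 = 8 \cdot 8064 = 64512$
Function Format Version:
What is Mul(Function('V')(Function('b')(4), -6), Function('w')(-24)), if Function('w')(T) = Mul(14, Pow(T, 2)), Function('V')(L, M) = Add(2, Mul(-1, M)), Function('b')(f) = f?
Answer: 64512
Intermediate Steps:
Mul(Function('V')(Function('b')(4), -6), Function('w')(-24)) = Mul(Add(2, Mul(-1, -6)), Mul(14, Pow(-24, 2))) = Mul(Add(2, 6), Mul(14, 576)) = Mul(8, 8064) = 64512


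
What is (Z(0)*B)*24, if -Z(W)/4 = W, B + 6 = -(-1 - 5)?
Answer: 0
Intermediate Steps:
B = 0 (B = -6 - (-1 - 5) = -6 - 1*(-6) = -6 + 6 = 0)
Z(W) = -4*W
(Z(0)*B)*24 = (-4*0*0)*24 = (0*0)*24 = 0*24 = 0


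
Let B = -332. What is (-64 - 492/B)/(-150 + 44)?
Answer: 5189/8798 ≈ 0.58979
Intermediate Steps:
(-64 - 492/B)/(-150 + 44) = (-64 - 492/(-332))/(-150 + 44) = (-64 - 492*(-1/332))/(-106) = (-64 + 123/83)*(-1/106) = -5189/83*(-1/106) = 5189/8798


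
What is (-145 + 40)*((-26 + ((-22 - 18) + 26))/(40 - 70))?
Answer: -140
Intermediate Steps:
(-145 + 40)*((-26 + ((-22 - 18) + 26))/(40 - 70)) = -105*(-26 + (-40 + 26))/(-30) = -105*(-26 - 14)*(-1)/30 = -(-4200)*(-1)/30 = -105*4/3 = -140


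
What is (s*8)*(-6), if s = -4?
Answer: 192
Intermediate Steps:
(s*8)*(-6) = -4*8*(-6) = -32*(-6) = 192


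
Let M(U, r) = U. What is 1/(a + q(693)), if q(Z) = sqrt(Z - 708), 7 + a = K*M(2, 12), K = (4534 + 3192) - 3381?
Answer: 8683/75394504 - I*sqrt(15)/75394504 ≈ 0.00011517 - 5.137e-8*I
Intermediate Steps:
K = 4345 (K = 7726 - 3381 = 4345)
a = 8683 (a = -7 + 4345*2 = -7 + 8690 = 8683)
q(Z) = sqrt(-708 + Z)
1/(a + q(693)) = 1/(8683 + sqrt(-708 + 693)) = 1/(8683 + sqrt(-15)) = 1/(8683 + I*sqrt(15))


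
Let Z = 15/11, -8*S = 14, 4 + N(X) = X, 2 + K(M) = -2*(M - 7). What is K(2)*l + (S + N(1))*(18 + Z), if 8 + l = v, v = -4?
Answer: -8271/44 ≈ -187.98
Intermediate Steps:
l = -12 (l = -8 - 4 = -12)
K(M) = 12 - 2*M (K(M) = -2 - 2*(M - 7) = -2 - 2*(-7 + M) = -2 + (14 - 2*M) = 12 - 2*M)
N(X) = -4 + X
S = -7/4 (S = -⅛*14 = -7/4 ≈ -1.7500)
Z = 15/11 (Z = 15*(1/11) = 15/11 ≈ 1.3636)
K(2)*l + (S + N(1))*(18 + Z) = (12 - 2*2)*(-12) + (-7/4 + (-4 + 1))*(18 + 15/11) = (12 - 4)*(-12) + (-7/4 - 3)*(213/11) = 8*(-12) - 19/4*213/11 = -96 - 4047/44 = -8271/44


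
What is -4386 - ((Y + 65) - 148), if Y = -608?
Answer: -3695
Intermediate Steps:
-4386 - ((Y + 65) - 148) = -4386 - ((-608 + 65) - 148) = -4386 - (-543 - 148) = -4386 - 1*(-691) = -4386 + 691 = -3695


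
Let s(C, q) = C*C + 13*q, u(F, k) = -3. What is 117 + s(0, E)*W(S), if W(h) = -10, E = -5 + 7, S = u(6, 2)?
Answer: -143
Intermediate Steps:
S = -3
E = 2
s(C, q) = C² + 13*q
117 + s(0, E)*W(S) = 117 + (0² + 13*2)*(-10) = 117 + (0 + 26)*(-10) = 117 + 26*(-10) = 117 - 260 = -143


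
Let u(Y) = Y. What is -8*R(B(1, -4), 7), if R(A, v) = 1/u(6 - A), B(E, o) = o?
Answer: -⅘ ≈ -0.80000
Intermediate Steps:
R(A, v) = 1/(6 - A)
-8*R(B(1, -4), 7) = -(-8)/(-6 - 4) = -(-8)/(-10) = -(-8)*(-1)/10 = -8*⅒ = -⅘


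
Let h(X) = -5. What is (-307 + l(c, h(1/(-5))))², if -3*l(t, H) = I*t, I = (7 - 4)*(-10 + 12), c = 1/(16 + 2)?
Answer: 7639696/81 ≈ 94317.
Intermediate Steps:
c = 1/18 ≈ 0.055556
I = 6 (I = 3*2 = 6)
l(t, H) = -2*t
(-307 + l(c, h(1/(-5))))² = (-307 - 2*1/18)² = (-307 - ⅑)² = (-2764/9)² = 7639696/81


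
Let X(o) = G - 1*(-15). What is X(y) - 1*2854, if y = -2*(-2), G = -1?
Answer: -2840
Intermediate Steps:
y = 4
X(o) = 14 (X(o) = -1 - 1*(-15) = -1 + 15 = 14)
X(y) - 1*2854 = 14 - 1*2854 = 14 - 2854 = -2840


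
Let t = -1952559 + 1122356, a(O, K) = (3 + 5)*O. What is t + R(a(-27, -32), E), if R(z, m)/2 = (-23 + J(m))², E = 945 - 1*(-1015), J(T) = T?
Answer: 6673735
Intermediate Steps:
E = 1960 (E = 945 + 1015 = 1960)
a(O, K) = 8*O
t = -830203
R(z, m) = 2*(-23 + m)²
t + R(a(-27, -32), E) = -830203 + 2*(-23 + 1960)² = -830203 + 2*1937² = -830203 + 2*3751969 = -830203 + 7503938 = 6673735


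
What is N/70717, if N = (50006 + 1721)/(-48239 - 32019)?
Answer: -51727/5675604986 ≈ -9.1139e-6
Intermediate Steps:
N = -51727/80258 (N = 51727/(-80258) = 51727*(-1/80258) = -51727/80258 ≈ -0.64451)
N/70717 = -51727/80258/70717 = -51727/80258*1/70717 = -51727/5675604986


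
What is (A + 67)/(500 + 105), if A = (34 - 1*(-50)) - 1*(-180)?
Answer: 331/605 ≈ 0.54711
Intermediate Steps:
A = 264 (A = (34 + 50) + 180 = 84 + 180 = 264)
(A + 67)/(500 + 105) = (264 + 67)/(500 + 105) = 331/605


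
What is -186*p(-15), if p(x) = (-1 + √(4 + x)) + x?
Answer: 2976 - 186*I*√11 ≈ 2976.0 - 616.89*I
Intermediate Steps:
p(x) = -1 + x + √(4 + x)
-186*p(-15) = -186*(-1 - 15 + √(4 - 15)) = -186*(-1 - 15 + √(-11)) = -186*(-1 - 15 + I*√11) = -186*(-16 + I*√11) = 2976 - 186*I*√11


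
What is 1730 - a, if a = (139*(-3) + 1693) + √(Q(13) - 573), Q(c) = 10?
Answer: 454 - I*√563 ≈ 454.0 - 23.728*I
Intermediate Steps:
a = 1276 + I*√563 (a = (139*(-3) + 1693) + √(10 - 573) = (-417 + 1693) + √(-563) = 1276 + I*√563 ≈ 1276.0 + 23.728*I)
1730 - a = 1730 - (1276 + I*√563) = 1730 + (-1276 - I*√563) = 454 - I*√563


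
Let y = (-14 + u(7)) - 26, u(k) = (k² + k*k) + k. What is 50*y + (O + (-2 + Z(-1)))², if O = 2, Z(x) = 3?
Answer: 3259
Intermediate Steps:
u(k) = k + 2*k² (u(k) = (k² + k²) + k = 2*k² + k = k + 2*k²)
y = 65 (y = (-14 + 7*(1 + 2*7)) - 26 = (-14 + 7*(1 + 14)) - 26 = (-14 + 7*15) - 26 = (-14 + 105) - 26 = 91 - 26 = 65)
50*y + (O + (-2 + Z(-1)))² = 50*65 + (2 + (-2 + 3))² = 3250 + (2 + 1)² = 3250 + 3² = 3250 + 9 = 3259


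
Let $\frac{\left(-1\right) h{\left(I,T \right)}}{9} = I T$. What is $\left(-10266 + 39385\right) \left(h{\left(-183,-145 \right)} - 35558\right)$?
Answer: $-7989467387$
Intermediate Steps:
$h{\left(I,T \right)} = - 9 I T$
$\left(-10266 + 39385\right) \left(h{\left(-183,-145 \right)} - 35558\right) = \left(-10266 + 39385\right) \left(\left(-9\right) \left(-183\right) \left(-145\right) - 35558\right) = 29119 \left(-238815 - 35558\right) = 29119 \left(-274373\right) = -7989467387$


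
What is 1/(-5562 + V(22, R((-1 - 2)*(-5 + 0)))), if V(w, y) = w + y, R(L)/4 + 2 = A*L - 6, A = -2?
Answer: -1/5692 ≈ -0.00017569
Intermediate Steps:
R(L) = -32 - 8*L (R(L) = -8 + 4*(-2*L - 6) = -8 + 4*(-6 - 2*L) = -8 + (-24 - 8*L) = -32 - 8*L)
1/(-5562 + V(22, R((-1 - 2)*(-5 + 0)))) = 1/(-5562 + (22 + (-32 - 8*(-1 - 2)*(-5 + 0)))) = 1/(-5562 + (22 + (-32 - (-24)*(-5)))) = 1/(-5562 + (22 + (-32 - 8*15))) = 1/(-5562 + (22 + (-32 - 120))) = 1/(-5562 + (22 - 152)) = 1/(-5562 - 130) = 1/(-5692) = -1/5692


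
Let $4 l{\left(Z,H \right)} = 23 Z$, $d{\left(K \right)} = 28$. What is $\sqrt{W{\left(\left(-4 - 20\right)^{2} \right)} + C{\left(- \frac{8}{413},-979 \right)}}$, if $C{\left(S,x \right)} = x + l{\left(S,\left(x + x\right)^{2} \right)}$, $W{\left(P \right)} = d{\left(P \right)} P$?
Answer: $\frac{19 \sqrt{7157703}}{413} \approx 123.08$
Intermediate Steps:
$W{\left(P \right)} = 28 P$
$l{\left(Z,H \right)} = \frac{23 Z}{4}$
$C{\left(S,x \right)} = x + \frac{23 S}{4}$
$\sqrt{W{\left(\left(-4 - 20\right)^{2} \right)} + C{\left(- \frac{8}{413},-979 \right)}} = \sqrt{28 \left(-4 - 20\right)^{2} - \left(979 - \frac{23 \left(- \frac{8}{413}\right)}{4}\right)} = \sqrt{28 \left(-24\right)^{2} - \left(979 - \frac{23 \left(\left(-8\right) \frac{1}{413}\right)}{4}\right)} = \sqrt{28 \cdot 576 + \left(-979 + \frac{23}{4} \left(- \frac{8}{413}\right)\right)} = \sqrt{16128 - \frac{404373}{413}} = \sqrt{\frac{6256491}{413}} = \frac{19 \sqrt{7157703}}{413}$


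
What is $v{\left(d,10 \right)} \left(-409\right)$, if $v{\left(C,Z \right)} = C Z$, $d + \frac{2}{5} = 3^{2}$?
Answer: $-35174$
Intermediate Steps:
$d = \frac{43}{5}$ ($d = - \frac{2}{5} + 3^{2} = - \frac{2}{5} + 9 = \frac{43}{5} \approx 8.6$)
$v{\left(d,10 \right)} \left(-409\right) = \frac{43}{5} \cdot 10 \left(-409\right) = 86 \left(-409\right) = -35174$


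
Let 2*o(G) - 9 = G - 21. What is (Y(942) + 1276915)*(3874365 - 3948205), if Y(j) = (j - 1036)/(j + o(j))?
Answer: -132662369924240/1407 ≈ -9.4287e+10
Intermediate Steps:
o(G) = -6 + G/2 (o(G) = 9/2 + (G - 21)/2 = 9/2 + (-21 + G)/2 = 9/2 + (-21/2 + G/2) = -6 + G/2)
Y(j) = (-1036 + j)/(-6 + 3*j/2) (Y(j) = (j - 1036)/(j + (-6 + j/2)) = (-1036 + j)/(-6 + 3*j/2))
(Y(942) + 1276915)*(3874365 - 3948205) = (2*(-1036 + 942)/(3*(-4 + 942)) + 1276915)*(3874365 - 3948205) = ((2/3)*(-94)/938 + 1276915)*(-73840) = ((2/3)*(1/938)*(-94) + 1276915)*(-73840) = (-94/1407 + 1276915)*(-73840) = (1796619311/1407)*(-73840) = -132662369924240/1407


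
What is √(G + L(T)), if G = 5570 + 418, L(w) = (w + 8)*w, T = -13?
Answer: √6053 ≈ 77.801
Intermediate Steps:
L(w) = w*(8 + w) (L(w) = (8 + w)*w = w*(8 + w))
G = 5988
√(G + L(T)) = √(5988 - 13*(8 - 13)) = √(5988 - 13*(-5)) = √(5988 + 65) = √6053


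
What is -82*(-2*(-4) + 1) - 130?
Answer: -868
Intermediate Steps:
-82*(-2*(-4) + 1) - 130 = -82*(8 + 1) - 130 = -82*9 - 130 = -738 - 130 = -868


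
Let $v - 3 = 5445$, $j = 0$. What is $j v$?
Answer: $0$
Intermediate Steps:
$v = 5448$ ($v = 3 + 5445 = 5448$)
$j v = 0 \cdot 5448 = 0$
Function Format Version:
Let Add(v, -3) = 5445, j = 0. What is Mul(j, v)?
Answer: 0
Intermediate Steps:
v = 5448 (v = Add(3, 5445) = 5448)
Mul(j, v) = Mul(0, 5448) = 0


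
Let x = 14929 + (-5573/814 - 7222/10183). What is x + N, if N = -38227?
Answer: -193178865243/8288962 ≈ -23306.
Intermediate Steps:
x = 123683285131/8288962 (x = 14929 + (-5573*1/814 - 7222*1/10183) = 14929 + (-5573/814 - 7222/10183) = 14929 - 62628567/8288962 = 123683285131/8288962 ≈ 14921.)
x + N = 123683285131/8288962 - 38227 = -193178865243/8288962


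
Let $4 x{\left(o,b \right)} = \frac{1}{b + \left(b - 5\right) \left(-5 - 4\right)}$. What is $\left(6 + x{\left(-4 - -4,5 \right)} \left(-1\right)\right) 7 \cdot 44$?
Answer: $\frac{9163}{5} \approx 1832.6$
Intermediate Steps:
$x{\left(o,b \right)} = \frac{1}{4 \left(45 - 8 b\right)}$ ($x{\left(o,b \right)} = \frac{1}{4 \left(b + \left(b - 5\right) \left(-5 - 4\right)\right)} = \frac{1}{4 \left(b + \left(-5 + b\right) \left(-9\right)\right)} = \frac{1}{4 \left(b - \left(-45 + 9 b\right)\right)} = \frac{1}{4 \left(45 - 8 b\right)}$)
$\left(6 + x{\left(-4 - -4,5 \right)} \left(-1\right)\right) 7 \cdot 44 = \left(6 + - \frac{1}{-180 + 32 \cdot 5} \left(-1\right)\right) 7 \cdot 44 = \left(6 + - \frac{1}{-180 + 160} \left(-1\right)\right) 7 \cdot 44 = \left(6 + - \frac{1}{-20} \left(-1\right)\right) 7 \cdot 44 = \left(6 + \left(-1\right) \left(- \frac{1}{20}\right) \left(-1\right)\right) 7 \cdot 44 = \left(6 + \frac{1}{20} \left(-1\right)\right) 7 \cdot 44 = \left(6 - \frac{1}{20}\right) 7 \cdot 44 = \frac{119}{20} \cdot 7 \cdot 44 = \frac{833}{20} \cdot 44 = \frac{9163}{5}$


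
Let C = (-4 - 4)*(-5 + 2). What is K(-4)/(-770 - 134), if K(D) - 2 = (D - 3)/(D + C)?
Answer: -33/18080 ≈ -0.0018252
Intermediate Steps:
C = 24 (C = -8*(-3) = 24)
K(D) = 2 + (-3 + D)/(24 + D) (K(D) = 2 + (D - 3)/(D + 24) = 2 + (-3 + D)/(24 + D))
K(-4)/(-770 - 134) = (3*(15 - 4)/(24 - 4))/(-770 - 134) = (3*11/20)/(-904) = (3*(1/20)*11)*(-1/904) = (33/20)*(-1/904) = -33/18080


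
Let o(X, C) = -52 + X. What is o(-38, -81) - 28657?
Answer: -28747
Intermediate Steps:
o(-38, -81) - 28657 = (-52 - 38) - 28657 = -90 - 28657 = -28747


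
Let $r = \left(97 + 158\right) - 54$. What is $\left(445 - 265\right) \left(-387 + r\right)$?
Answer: $-33480$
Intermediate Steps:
$r = 201$ ($r = 255 - 54 = 201$)
$\left(445 - 265\right) \left(-387 + r\right) = \left(445 - 265\right) \left(-387 + 201\right) = 180 \left(-186\right) = -33480$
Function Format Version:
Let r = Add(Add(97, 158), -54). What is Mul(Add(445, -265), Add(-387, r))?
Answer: -33480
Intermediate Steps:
r = 201 (r = Add(255, -54) = 201)
Mul(Add(445, -265), Add(-387, r)) = Mul(Add(445, -265), Add(-387, 201)) = Mul(180, -186) = -33480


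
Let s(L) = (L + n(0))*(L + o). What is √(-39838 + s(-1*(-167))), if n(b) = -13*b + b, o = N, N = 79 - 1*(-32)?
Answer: 6*√183 ≈ 81.167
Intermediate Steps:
N = 111 (N = 79 + 32 = 111)
o = 111
n(b) = -12*b
s(L) = L*(111 + L) (s(L) = (L - 12*0)*(L + 111) = (L + 0)*(111 + L) = L*(111 + L))
√(-39838 + s(-1*(-167))) = √(-39838 + (-1*(-167))*(111 - 1*(-167))) = √(-39838 + 167*(111 + 167)) = √(-39838 + 167*278) = √(-39838 + 46426) = √6588 = 6*√183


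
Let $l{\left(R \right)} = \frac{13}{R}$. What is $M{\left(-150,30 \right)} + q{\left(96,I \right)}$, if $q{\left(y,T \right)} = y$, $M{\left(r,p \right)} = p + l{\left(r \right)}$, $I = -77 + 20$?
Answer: $\frac{18887}{150} \approx 125.91$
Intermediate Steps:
$I = -57$
$M{\left(r,p \right)} = p + \frac{13}{r}$
$M{\left(-150,30 \right)} + q{\left(96,I \right)} = \left(30 + \frac{13}{-150}\right) + 96 = \left(30 + 13 \left(- \frac{1}{150}\right)\right) + 96 = \left(30 - \frac{13}{150}\right) + 96 = \frac{4487}{150} + 96 = \frac{18887}{150}$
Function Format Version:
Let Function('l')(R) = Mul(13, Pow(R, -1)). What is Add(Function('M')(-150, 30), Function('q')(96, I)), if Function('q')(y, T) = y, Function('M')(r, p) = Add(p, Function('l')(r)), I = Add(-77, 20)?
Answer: Rational(18887, 150) ≈ 125.91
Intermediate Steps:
I = -57
Function('M')(r, p) = Add(p, Mul(13, Pow(r, -1)))
Add(Function('M')(-150, 30), Function('q')(96, I)) = Add(Add(30, Mul(13, Pow(-150, -1))), 96) = Add(Add(30, Mul(13, Rational(-1, 150))), 96) = Add(Add(30, Rational(-13, 150)), 96) = Add(Rational(4487, 150), 96) = Rational(18887, 150)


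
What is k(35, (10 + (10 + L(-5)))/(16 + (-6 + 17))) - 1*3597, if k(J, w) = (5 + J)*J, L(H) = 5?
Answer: -2197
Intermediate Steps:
k(J, w) = J*(5 + J)
k(35, (10 + (10 + L(-5)))/(16 + (-6 + 17))) - 1*3597 = 35*(5 + 35) - 1*3597 = 35*40 - 3597 = 1400 - 3597 = -2197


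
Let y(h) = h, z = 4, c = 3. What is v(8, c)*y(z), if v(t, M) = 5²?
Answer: 100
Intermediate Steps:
v(t, M) = 25
v(8, c)*y(z) = 25*4 = 100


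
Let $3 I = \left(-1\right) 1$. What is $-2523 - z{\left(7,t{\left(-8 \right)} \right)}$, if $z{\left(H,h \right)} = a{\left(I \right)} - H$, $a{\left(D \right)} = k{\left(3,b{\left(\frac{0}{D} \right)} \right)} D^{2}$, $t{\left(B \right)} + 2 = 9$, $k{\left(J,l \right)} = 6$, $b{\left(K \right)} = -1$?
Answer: $- \frac{7550}{3} \approx -2516.7$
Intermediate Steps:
$I = - \frac{1}{3}$ ($I = \frac{\left(-1\right) 1}{3} = \frac{1}{3} \left(-1\right) = - \frac{1}{3} \approx -0.33333$)
$t{\left(B \right)} = 7$ ($t{\left(B \right)} = -2 + 9 = 7$)
$a{\left(D \right)} = 6 D^{2}$
$z{\left(H,h \right)} = \frac{2}{3} - H$ ($z{\left(H,h \right)} = 6 \left(- \frac{1}{3}\right)^{2} - H = 6 \cdot \frac{1}{9} - H = \frac{2}{3} - H$)
$-2523 - z{\left(7,t{\left(-8 \right)} \right)} = -2523 - \left(\frac{2}{3} - 7\right) = -2523 - - \frac{19}{3} = -2523 + \frac{19}{3} = - \frac{7550}{3}$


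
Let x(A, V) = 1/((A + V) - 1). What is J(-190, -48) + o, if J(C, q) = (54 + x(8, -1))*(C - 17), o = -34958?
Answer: -92341/2 ≈ -46171.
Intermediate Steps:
x(A, V) = 1/(-1 + A + V)
J(C, q) = -5525/6 + 325*C/6 (J(C, q) = (54 + 1/(-1 + 8 - 1))*(C - 17) = (54 + 1/6)*(-17 + C) = (54 + ⅙)*(-17 + C) = 325*(-17 + C)/6 = -5525/6 + 325*C/6)
J(-190, -48) + o = (-5525/6 + (325/6)*(-190)) - 34958 = (-5525/6 - 30875/3) - 34958 = -22425/2 - 34958 = -92341/2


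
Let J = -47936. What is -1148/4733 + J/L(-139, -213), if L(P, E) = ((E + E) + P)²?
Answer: -593351388/1510891925 ≈ -0.39272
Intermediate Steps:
L(P, E) = (P + 2*E)² (L(P, E) = (2*E + P)² = (P + 2*E)²)
-1148/4733 + J/L(-139, -213) = -1148/4733 - 47936/(-139 + 2*(-213))² = -1148*1/4733 - 47936/(-139 - 426)² = -1148/4733 - 47936/((-565)²) = -1148/4733 - 47936/319225 = -593351388/1510891925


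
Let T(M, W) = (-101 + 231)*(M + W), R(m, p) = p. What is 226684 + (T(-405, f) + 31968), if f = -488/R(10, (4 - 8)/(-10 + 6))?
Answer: 142562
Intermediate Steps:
f = -488 (f = -488*(-10 + 6)/(4 - 8) = -488/((-4/(-4))) = -488/((-4*(-1/4))) = -488/1 = -488*1 = -488)
T(M, W) = 130*M + 130*W (T(M, W) = 130*(M + W) = 130*M + 130*W)
226684 + (T(-405, f) + 31968) = 226684 + ((130*(-405) + 130*(-488)) + 31968) = 226684 + ((-52650 - 63440) + 31968) = 226684 + (-116090 + 31968) = 226684 - 84122 = 142562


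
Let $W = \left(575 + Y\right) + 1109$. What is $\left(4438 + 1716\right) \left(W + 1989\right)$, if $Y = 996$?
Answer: $28733026$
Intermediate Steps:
$W = 2680$ ($W = \left(575 + 996\right) + 1109 = 1571 + 1109 = 2680$)
$\left(4438 + 1716\right) \left(W + 1989\right) = \left(4438 + 1716\right) \left(2680 + 1989\right) = 6154 \cdot 4669 = 28733026$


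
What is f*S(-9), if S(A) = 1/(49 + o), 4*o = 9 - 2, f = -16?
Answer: -64/203 ≈ -0.31527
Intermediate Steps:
o = 7/4 (o = (9 - 2)/4 = (¼)*7 = 7/4 ≈ 1.7500)
S(A) = 4/203 (S(A) = 1/(49 + 7/4) = 1/(203/4) = 4/203)
f*S(-9) = -16*4/203 = -64/203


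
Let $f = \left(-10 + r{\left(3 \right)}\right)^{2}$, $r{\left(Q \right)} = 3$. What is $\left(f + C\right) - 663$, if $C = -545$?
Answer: $-1159$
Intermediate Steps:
$f = 49$ ($f = \left(-10 + 3\right)^{2} = \left(-7\right)^{2} = 49$)
$\left(f + C\right) - 663 = \left(49 - 545\right) - 663 = -496 - 663 = -1159$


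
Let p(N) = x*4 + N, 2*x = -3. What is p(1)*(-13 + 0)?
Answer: 65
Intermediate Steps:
x = -3/2 (x = (1/2)*(-3) = -3/2 ≈ -1.5000)
p(N) = -6 + N (p(N) = -3/2*4 + N = -6 + N)
p(1)*(-13 + 0) = (-6 + 1)*(-13 + 0) = -5*(-13) = 65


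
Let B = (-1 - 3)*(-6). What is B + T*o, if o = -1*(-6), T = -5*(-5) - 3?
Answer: 156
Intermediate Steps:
B = 24 (B = -4*(-6) = 24)
T = 22 (T = 25 - 3 = 22)
o = 6
B + T*o = 24 + 22*6 = 24 + 132 = 156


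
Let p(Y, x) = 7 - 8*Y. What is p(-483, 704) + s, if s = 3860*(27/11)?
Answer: 146801/11 ≈ 13346.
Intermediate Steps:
s = 104220/11 (s = 3860*(27*(1/11)) = 3860*(27/11) = 104220/11 ≈ 9474.5)
p(-483, 704) + s = (7 - 8*(-483)) + 104220/11 = (7 + 3864) + 104220/11 = 3871 + 104220/11 = 146801/11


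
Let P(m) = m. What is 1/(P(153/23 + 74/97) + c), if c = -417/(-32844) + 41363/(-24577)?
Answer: 3728527516/21419497957 ≈ 0.17407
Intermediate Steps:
c = -64203703/38438428 (c = -417*(-1/32844) + 41363*(-1/24577) = 139/10948 - 5909/3511 = -64203703/38438428 ≈ -1.6703)
1/(P(153/23 + 74/97) + c) = 1/((153/23 + 74/97) - 64203703/38438428) = 1/(16543/2231 - 64203703/38438428) = 1/(21419497957/3728527516) = 3728527516/21419497957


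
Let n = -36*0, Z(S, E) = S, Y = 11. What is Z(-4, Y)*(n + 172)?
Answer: -688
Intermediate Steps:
n = 0
Z(-4, Y)*(n + 172) = -4*(0 + 172) = -4*172 = -688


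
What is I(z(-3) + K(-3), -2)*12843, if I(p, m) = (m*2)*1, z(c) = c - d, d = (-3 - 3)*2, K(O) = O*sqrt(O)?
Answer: -51372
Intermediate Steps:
K(O) = O**(3/2)
d = -12 (d = -6*2 = -12)
z(c) = 12 + c (z(c) = c - 1*(-12) = c + 12 = 12 + c)
I(p, m) = 2*m (I(p, m) = (2*m)*1 = 2*m)
I(z(-3) + K(-3), -2)*12843 = (2*(-2))*12843 = -4*12843 = -51372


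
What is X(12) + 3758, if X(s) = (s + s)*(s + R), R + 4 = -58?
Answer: 2558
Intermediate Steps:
R = -62 (R = -4 - 58 = -62)
X(s) = 2*s*(-62 + s) (X(s) = (s + s)*(s - 62) = (2*s)*(-62 + s) = 2*s*(-62 + s))
X(12) + 3758 = 2*12*(-62 + 12) + 3758 = 2*12*(-50) + 3758 = -1200 + 3758 = 2558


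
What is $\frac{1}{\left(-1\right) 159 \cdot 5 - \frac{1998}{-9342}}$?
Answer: $- \frac{173}{137498} \approx -0.0012582$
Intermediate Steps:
$\frac{1}{\left(-1\right) 159 \cdot 5 - \frac{1998}{-9342}} = \frac{1}{\left(-159\right) 5 - - \frac{37}{173}} = \frac{1}{-795 + \frac{37}{173}} = \frac{1}{- \frac{137498}{173}} = - \frac{173}{137498}$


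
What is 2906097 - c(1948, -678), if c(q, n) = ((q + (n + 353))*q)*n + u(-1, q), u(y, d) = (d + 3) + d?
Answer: 2146469710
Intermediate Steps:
u(y, d) = 3 + 2*d (u(y, d) = (3 + d) + d = 3 + 2*d)
c(q, n) = 3 + 2*q + n*q*(353 + n + q) (c(q, n) = ((q + (n + 353))*q)*n + (3 + 2*q) = ((q + (353 + n))*q)*n + (3 + 2*q) = ((353 + n + q)*q)*n + (3 + 2*q) = (q*(353 + n + q))*n + (3 + 2*q) = n*q*(353 + n + q) + (3 + 2*q) = 3 + 2*q + n*q*(353 + n + q))
2906097 - c(1948, -678) = 2906097 - (3 + 2*1948 - 678*1948² + 1948*(-678)² + 353*(-678)*1948) = 2906097 - (3 + 3896 - 678*3794704 + 1948*459684 - 466222632) = 2906097 - (3 + 3896 - 2572809312 + 895464432 - 466222632) = 2906097 - 1*(-2143563613) = 2906097 + 2143563613 = 2146469710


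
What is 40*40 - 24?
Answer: 1576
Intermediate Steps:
40*40 - 24 = 1600 - 24 = 1576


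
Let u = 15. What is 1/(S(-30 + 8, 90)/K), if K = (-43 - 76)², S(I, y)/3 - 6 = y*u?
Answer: 14161/4068 ≈ 3.4811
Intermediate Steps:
S(I, y) = 18 + 45*y (S(I, y) = 18 + 3*(y*15) = 18 + 3*(15*y) = 18 + 45*y)
K = 14161 (K = (-119)² = 14161)
1/(S(-30 + 8, 90)/K) = 1/((18 + 45*90)/14161) = 1/((18 + 4050)*(1/14161)) = 1/(4068*(1/14161)) = 1/(4068/14161) = 14161/4068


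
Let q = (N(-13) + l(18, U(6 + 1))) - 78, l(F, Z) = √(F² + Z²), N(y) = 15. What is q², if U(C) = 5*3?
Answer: 4518 - 378*√61 ≈ 1565.7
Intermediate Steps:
U(C) = 15
q = -63 + 3*√61 (q = (15 + √(18² + 15²)) - 78 = (15 + √(324 + 225)) - 78 = (15 + √549) - 78 = (15 + 3*√61) - 78 = -63 + 3*√61 ≈ -39.569)
q² = (-63 + 3*√61)²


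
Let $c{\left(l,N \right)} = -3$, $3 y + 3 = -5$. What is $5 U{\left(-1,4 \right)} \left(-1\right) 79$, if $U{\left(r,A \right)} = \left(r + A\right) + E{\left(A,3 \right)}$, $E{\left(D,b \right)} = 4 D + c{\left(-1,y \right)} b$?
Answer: $-3950$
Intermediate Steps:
$y = - \frac{8}{3}$ ($y = -1 + \frac{1}{3} \left(-5\right) = -1 - \frac{5}{3} = - \frac{8}{3} \approx -2.6667$)
$E{\left(D,b \right)} = - 3 b + 4 D$ ($E{\left(D,b \right)} = 4 D - 3 b = - 3 b + 4 D$)
$U{\left(r,A \right)} = -9 + r + 5 A$ ($U{\left(r,A \right)} = \left(r + A\right) + \left(\left(-3\right) 3 + 4 A\right) = \left(A + r\right) + \left(-9 + 4 A\right) = -9 + r + 5 A$)
$5 U{\left(-1,4 \right)} \left(-1\right) 79 = 5 \left(-9 - 1 + 5 \cdot 4\right) \left(-1\right) 79 = 5 \left(-9 - 1 + 20\right) \left(-1\right) 79 = 5 \cdot 10 \left(-1\right) 79 = 50 \left(-1\right) 79 = \left(-50\right) 79 = -3950$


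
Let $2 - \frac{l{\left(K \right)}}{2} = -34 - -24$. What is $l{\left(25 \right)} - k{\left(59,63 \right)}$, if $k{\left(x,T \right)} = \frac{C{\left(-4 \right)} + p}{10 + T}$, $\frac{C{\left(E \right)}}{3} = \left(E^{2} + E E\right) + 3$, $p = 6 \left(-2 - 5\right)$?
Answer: $\frac{1689}{73} \approx 23.137$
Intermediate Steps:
$p = -42$ ($p = 6 \left(-7\right) = -42$)
$C{\left(E \right)} = 9 + 6 E^{2}$ ($C{\left(E \right)} = 3 \left(\left(E^{2} + E E\right) + 3\right) = 3 \left(\left(E^{2} + E^{2}\right) + 3\right) = 3 \left(2 E^{2} + 3\right) = 3 \left(3 + 2 E^{2}\right) = 9 + 6 E^{2}$)
$l{\left(K \right)} = 24$ ($l{\left(K \right)} = 4 - 2 \left(-34 - -24\right) = 4 - 2 \left(-34 + 24\right) = 4 - -20 = 4 + 20 = 24$)
$k{\left(x,T \right)} = \frac{63}{10 + T}$ ($k{\left(x,T \right)} = \frac{\left(9 + 6 \left(-4\right)^{2}\right) - 42}{10 + T} = \frac{\left(9 + 6 \cdot 16\right) - 42}{10 + T} = \frac{\left(9 + 96\right) - 42}{10 + T} = \frac{105 - 42}{10 + T} = \frac{63}{10 + T}$)
$l{\left(25 \right)} - k{\left(59,63 \right)} = 24 - \frac{63}{10 + 63} = 24 - \frac{63}{73} = \frac{1689}{73}$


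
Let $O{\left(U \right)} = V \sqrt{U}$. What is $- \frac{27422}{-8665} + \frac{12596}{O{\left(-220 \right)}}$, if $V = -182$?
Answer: $\frac{27422}{8665} + \frac{3149 i \sqrt{55}}{5005} \approx 3.1647 + 4.6661 i$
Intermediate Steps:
$O{\left(U \right)} = - 182 \sqrt{U}$
$- \frac{27422}{-8665} + \frac{12596}{O{\left(-220 \right)}} = - \frac{27422}{-8665} + \frac{12596}{\left(-182\right) \sqrt{-220}} = \left(-27422\right) \left(- \frac{1}{8665}\right) + \frac{12596}{\left(-182\right) 2 i \sqrt{55}} = \frac{27422}{8665} + \frac{12596}{\left(-364\right) i \sqrt{55}} = \frac{27422}{8665} + 12596 \frac{i \sqrt{55}}{20020} = \frac{27422}{8665} + \frac{3149 i \sqrt{55}}{5005}$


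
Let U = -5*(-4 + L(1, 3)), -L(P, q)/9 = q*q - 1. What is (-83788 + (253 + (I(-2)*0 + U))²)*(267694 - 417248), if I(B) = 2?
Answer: -47393812154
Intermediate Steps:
L(P, q) = 9 - 9*q² (L(P, q) = -9*(q*q - 1) = -9*(q² - 1) = -9*(-1 + q²) = 9 - 9*q²)
U = 380 (U = -5*(-4 + (9 - 9*3²)) = -5*(-4 + (9 - 9*9)) = -5*(-4 + (9 - 81)) = -5*(-4 - 72) = -5*(-76) = 380)
(-83788 + (253 + (I(-2)*0 + U))²)*(267694 - 417248) = (-83788 + (253 + (2*0 + 380))²)*(267694 - 417248) = (-83788 + (253 + (0 + 380))²)*(-149554) = (-83788 + (253 + 380)²)*(-149554) = (-83788 + 633²)*(-149554) = (-83788 + 400689)*(-149554) = 316901*(-149554) = -47393812154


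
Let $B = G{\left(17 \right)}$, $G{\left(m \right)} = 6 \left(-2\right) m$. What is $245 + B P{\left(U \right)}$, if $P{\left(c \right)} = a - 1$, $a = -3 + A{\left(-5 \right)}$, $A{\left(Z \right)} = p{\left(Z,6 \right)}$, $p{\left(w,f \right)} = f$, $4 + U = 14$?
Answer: $-163$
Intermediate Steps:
$U = 10$ ($U = -4 + 14 = 10$)
$A{\left(Z \right)} = 6$
$a = 3$ ($a = -3 + 6 = 3$)
$G{\left(m \right)} = - 12 m$
$P{\left(c \right)} = 2$ ($P{\left(c \right)} = 3 - 1 = 2$)
$B = -204$ ($B = \left(-12\right) 17 = -204$)
$245 + B P{\left(U \right)} = 245 - 408 = -163$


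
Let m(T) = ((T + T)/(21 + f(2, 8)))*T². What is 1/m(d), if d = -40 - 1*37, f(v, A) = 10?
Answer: -31/913066 ≈ -3.3952e-5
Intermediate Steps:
d = -77 (d = -40 - 37 = -77)
m(T) = 2*T³/31 (m(T) = ((T + T)/(21 + 10))*T² = ((2*T)/31)*T² = ((2*T)*(1/31))*T² = (2*T/31)*T² = 2*T³/31)
1/m(d) = 1/((2/31)*(-77)³) = 1/((2/31)*(-456533)) = 1/(-913066/31) = -31/913066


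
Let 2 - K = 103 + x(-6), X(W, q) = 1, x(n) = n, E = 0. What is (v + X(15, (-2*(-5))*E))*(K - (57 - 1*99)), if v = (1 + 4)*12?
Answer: -3233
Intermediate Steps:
K = -95 (K = 2 - (103 - 6) = 2 - 1*97 = 2 - 97 = -95)
v = 60 (v = 5*12 = 60)
(v + X(15, (-2*(-5))*E))*(K - (57 - 1*99)) = (60 + 1)*(-95 - (57 - 1*99)) = 61*(-95 - (57 - 99)) = 61*(-95 - 1*(-42)) = 61*(-95 + 42) = 61*(-53) = -3233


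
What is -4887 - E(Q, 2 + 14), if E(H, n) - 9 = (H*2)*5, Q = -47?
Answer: -4426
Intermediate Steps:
E(H, n) = 9 + 10*H (E(H, n) = 9 + (H*2)*5 = 9 + (2*H)*5 = 9 + 10*H)
-4887 - E(Q, 2 + 14) = -4887 - (9 + 10*(-47)) = -4887 - (9 - 470) = -4887 - 1*(-461) = -4887 + 461 = -4426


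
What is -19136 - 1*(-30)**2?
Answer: -20036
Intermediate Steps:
-19136 - 1*(-30)**2 = -19136 - 1*900 = -19136 - 900 = -20036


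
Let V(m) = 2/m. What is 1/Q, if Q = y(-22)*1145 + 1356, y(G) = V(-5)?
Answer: 1/898 ≈ 0.0011136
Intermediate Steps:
y(G) = -⅖ (y(G) = 2/(-5) = 2*(-⅕) = -⅖)
Q = 898 (Q = -⅖*1145 + 1356 = -458 + 1356 = 898)
1/Q = 1/898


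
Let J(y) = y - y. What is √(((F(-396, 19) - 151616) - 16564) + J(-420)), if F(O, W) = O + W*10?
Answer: I*√168386 ≈ 410.35*I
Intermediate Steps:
J(y) = 0
F(O, W) = O + 10*W
√(((F(-396, 19) - 151616) - 16564) + J(-420)) = √((((-396 + 10*19) - 151616) - 16564) + 0) = √((((-396 + 190) - 151616) - 16564) + 0) = √(((-206 - 151616) - 16564) + 0) = √((-151822 - 16564) + 0) = √(-168386 + 0) = √(-168386) = I*√168386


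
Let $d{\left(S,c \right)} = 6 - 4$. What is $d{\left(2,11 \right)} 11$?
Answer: $22$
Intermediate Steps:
$d{\left(S,c \right)} = 2$
$d{\left(2,11 \right)} 11 = 2 \cdot 11 = 22$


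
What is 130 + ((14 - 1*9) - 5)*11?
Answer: 130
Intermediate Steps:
130 + ((14 - 1*9) - 5)*11 = 130 + ((14 - 9) - 5)*11 = 130 + (5 - 5)*11 = 130 + 0*11 = 130 + 0 = 130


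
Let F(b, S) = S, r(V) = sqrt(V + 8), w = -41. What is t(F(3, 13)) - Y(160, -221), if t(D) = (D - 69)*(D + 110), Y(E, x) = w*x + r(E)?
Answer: -15949 - 2*sqrt(42) ≈ -15962.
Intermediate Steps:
r(V) = sqrt(8 + V)
Y(E, x) = sqrt(8 + E) - 41*x (Y(E, x) = -41*x + sqrt(8 + E) = sqrt(8 + E) - 41*x)
t(D) = (-69 + D)*(110 + D)
t(F(3, 13)) - Y(160, -221) = (-7590 + 13**2 + 41*13) - (sqrt(8 + 160) - 41*(-221)) = (-7590 + 169 + 533) - (sqrt(168) + 9061) = -6888 - (2*sqrt(42) + 9061) = -6888 - (9061 + 2*sqrt(42)) = -6888 + (-9061 - 2*sqrt(42)) = -15949 - 2*sqrt(42)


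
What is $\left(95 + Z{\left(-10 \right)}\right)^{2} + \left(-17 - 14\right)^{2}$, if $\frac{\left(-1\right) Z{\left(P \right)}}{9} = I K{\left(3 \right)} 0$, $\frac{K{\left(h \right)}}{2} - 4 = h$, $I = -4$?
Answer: $9986$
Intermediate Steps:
$K{\left(h \right)} = 8 + 2 h$
$Z{\left(P \right)} = 0$ ($Z{\left(P \right)} = - 9 - 4 \left(8 + 2 \cdot 3\right) 0 = - 9 - 4 \left(8 + 6\right) 0 = - 9 \left(-4\right) 14 \cdot 0 = - 9 \left(\left(-56\right) 0\right) = \left(-9\right) 0 = 0$)
$\left(95 + Z{\left(-10 \right)}\right)^{2} + \left(-17 - 14\right)^{2} = \left(95 + 0\right)^{2} + \left(-17 - 14\right)^{2} = 95^{2} + \left(-31\right)^{2} = 9025 + 961 = 9986$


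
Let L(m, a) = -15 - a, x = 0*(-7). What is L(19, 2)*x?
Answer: 0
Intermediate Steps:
x = 0
L(19, 2)*x = (-15 - 1*2)*0 = (-15 - 2)*0 = -17*0 = 0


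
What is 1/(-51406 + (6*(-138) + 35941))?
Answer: -1/16293 ≈ -6.1376e-5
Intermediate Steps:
1/(-51406 + (6*(-138) + 35941)) = 1/(-51406 + (-828 + 35941)) = 1/(-51406 + 35113) = 1/(-16293) = -1/16293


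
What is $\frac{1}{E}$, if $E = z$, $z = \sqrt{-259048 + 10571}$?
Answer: $- \frac{i \sqrt{248477}}{248477} \approx - 0.0020061 i$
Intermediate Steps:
$z = i \sqrt{248477}$ ($z = \sqrt{-248477} = i \sqrt{248477} \approx 498.47 i$)
$E = i \sqrt{248477} \approx 498.47 i$
$\frac{1}{E} = \frac{1}{i \sqrt{248477}} = - \frac{i \sqrt{248477}}{248477}$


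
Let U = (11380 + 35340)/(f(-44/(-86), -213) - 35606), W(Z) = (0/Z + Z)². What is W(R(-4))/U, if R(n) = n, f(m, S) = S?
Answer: -35819/2920 ≈ -12.267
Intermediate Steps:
W(Z) = Z² (W(Z) = (0 + Z)² = Z²)
U = -46720/35819 (U = (11380 + 35340)/(-213 - 35606) = 46720/(-35819) = 46720*(-1/35819) = -46720/35819 ≈ -1.3043)
W(R(-4))/U = (-4)²/(-46720/35819) = 16*(-35819/46720) = -35819/2920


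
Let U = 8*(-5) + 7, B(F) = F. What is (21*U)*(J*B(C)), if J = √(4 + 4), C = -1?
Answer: 1386*√2 ≈ 1960.1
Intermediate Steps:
U = -33 (U = -40 + 7 = -33)
J = 2*√2 (J = √8 = 2*√2 ≈ 2.8284)
(21*U)*(J*B(C)) = (21*(-33))*((2*√2)*(-1)) = -(-1386)*√2 = 1386*√2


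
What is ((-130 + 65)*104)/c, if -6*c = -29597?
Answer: -40560/29597 ≈ -1.3704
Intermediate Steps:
c = 29597/6 (c = -⅙*(-29597) = 29597/6 ≈ 4932.8)
((-130 + 65)*104)/c = ((-130 + 65)*104)/(29597/6) = -65*104*(6/29597) = -6760*6/29597 = -40560/29597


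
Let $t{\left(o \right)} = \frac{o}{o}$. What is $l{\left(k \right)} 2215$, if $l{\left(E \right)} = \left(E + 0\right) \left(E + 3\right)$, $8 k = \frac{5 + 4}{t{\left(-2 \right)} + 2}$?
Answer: $\frac{179415}{64} \approx 2803.4$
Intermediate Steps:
$t{\left(o \right)} = 1$
$k = \frac{3}{8}$ ($k = \frac{\left(5 + 4\right) \frac{1}{1 + 2}}{8} = \frac{9 \cdot \frac{1}{3}}{8} = \frac{1}{8} \cdot 3 = \frac{3}{8} \approx 0.375$)
$l{\left(E \right)} = E \left(3 + E\right)$
$l{\left(k \right)} 2215 = \frac{3 \left(3 + \frac{3}{8}\right)}{8} \cdot 2215 = \frac{3}{8} \cdot \frac{27}{8} \cdot 2215 = \frac{81}{64} \cdot 2215 = \frac{179415}{64}$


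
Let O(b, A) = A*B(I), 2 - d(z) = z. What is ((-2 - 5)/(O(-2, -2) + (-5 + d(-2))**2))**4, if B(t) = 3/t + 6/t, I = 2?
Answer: 2401/4096 ≈ 0.58618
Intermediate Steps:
d(z) = 2 - z
B(t) = 9/t
O(b, A) = 9*A/2 (O(b, A) = A*(9/2) = 9*A/2)
((-2 - 5)/(O(-2, -2) + (-5 + d(-2))**2))**4 = ((-2 - 5)/((9/2)*(-2) + (-5 + (2 - 1*(-2)))**2))**4 = (-7/(-9 + (-5 + (2 + 2))**2))**4 = (-7/(-9 + (-5 + 4)**2))**4 = (-7/(-9 + (-1)**2))**4 = (-7/(-9 + 1))**4 = (-7/(-8))**4 = (-7*(-1/8))**4 = (7/8)**4 = 2401/4096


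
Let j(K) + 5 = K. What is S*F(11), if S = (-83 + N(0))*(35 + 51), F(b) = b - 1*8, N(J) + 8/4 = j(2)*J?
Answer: -21930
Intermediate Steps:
j(K) = -5 + K
N(J) = -2 - 3*J (N(J) = -2 + (-5 + 2)*J = -2 - 3*J)
F(b) = -8 + b (F(b) = b - 8 = -8 + b)
S = -7310 (S = (-83 + (-2 - 3*0))*(35 + 51) = (-83 + (-2 + 0))*86 = (-83 - 2)*86 = -85*86 = -7310)
S*F(11) = -7310*(-8 + 11) = -7310*3 = -21930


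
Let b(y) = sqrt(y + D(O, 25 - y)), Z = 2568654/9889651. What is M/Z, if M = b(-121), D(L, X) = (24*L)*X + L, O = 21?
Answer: 9889651*sqrt(18371)/1284327 ≈ 1043.7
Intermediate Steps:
D(L, X) = L + 24*L*X (D(L, X) = 24*L*X + L = L + 24*L*X)
Z = 2568654/9889651 (Z = 2568654*(1/9889651) = 2568654/9889651 ≈ 0.25973)
b(y) = sqrt(12621 - 503*y) (b(y) = sqrt(y + 21*(1 + 24*(25 - y))) = sqrt(y + 21*(1 + (600 - 24*y))) = sqrt(y + 21*(601 - 24*y)) = sqrt(y + (12621 - 504*y)) = sqrt(12621 - 503*y))
M = 2*sqrt(18371) (M = sqrt(12621 - 503*(-121)) = sqrt(12621 + 60863) = sqrt(73484) = 2*sqrt(18371) ≈ 271.08)
M/Z = (2*sqrt(18371))/(2568654/9889651) = (2*sqrt(18371))*(9889651/2568654) = 9889651*sqrt(18371)/1284327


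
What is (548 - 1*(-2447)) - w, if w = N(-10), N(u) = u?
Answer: 3005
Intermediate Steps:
w = -10
(548 - 1*(-2447)) - w = (548 - 1*(-2447)) - 1*(-10) = (548 + 2447) + 10 = 2995 + 10 = 3005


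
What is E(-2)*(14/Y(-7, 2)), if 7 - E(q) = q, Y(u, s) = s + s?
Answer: 63/2 ≈ 31.500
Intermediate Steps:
Y(u, s) = 2*s
E(q) = 7 - q
E(-2)*(14/Y(-7, 2)) = (7 - 1*(-2))*(14/((2*2))) = (7 + 2)*(14/4) = 9*(14*(¼)) = 9*(7/2) = 63/2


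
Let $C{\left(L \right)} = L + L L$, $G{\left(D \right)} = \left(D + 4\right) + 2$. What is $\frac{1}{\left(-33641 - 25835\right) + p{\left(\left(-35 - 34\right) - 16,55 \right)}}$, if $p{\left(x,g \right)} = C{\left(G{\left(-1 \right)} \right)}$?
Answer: $- \frac{1}{59446} \approx -1.6822 \cdot 10^{-5}$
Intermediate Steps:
$G{\left(D \right)} = 6 + D$ ($G{\left(D \right)} = \left(4 + D\right) + 2 = 6 + D$)
$C{\left(L \right)} = L + L^{2}$
$p{\left(x,g \right)} = 30$ ($p{\left(x,g \right)} = \left(6 - 1\right) \left(1 + \left(6 - 1\right)\right) = 5 \left(1 + 5\right) = 5 \cdot 6 = 30$)
$\frac{1}{\left(-33641 - 25835\right) + p{\left(\left(-35 - 34\right) - 16,55 \right)}} = \frac{1}{\left(-33641 - 25835\right) + 30} = \frac{1}{-59476 + 30} = \frac{1}{-59446} = - \frac{1}{59446}$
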